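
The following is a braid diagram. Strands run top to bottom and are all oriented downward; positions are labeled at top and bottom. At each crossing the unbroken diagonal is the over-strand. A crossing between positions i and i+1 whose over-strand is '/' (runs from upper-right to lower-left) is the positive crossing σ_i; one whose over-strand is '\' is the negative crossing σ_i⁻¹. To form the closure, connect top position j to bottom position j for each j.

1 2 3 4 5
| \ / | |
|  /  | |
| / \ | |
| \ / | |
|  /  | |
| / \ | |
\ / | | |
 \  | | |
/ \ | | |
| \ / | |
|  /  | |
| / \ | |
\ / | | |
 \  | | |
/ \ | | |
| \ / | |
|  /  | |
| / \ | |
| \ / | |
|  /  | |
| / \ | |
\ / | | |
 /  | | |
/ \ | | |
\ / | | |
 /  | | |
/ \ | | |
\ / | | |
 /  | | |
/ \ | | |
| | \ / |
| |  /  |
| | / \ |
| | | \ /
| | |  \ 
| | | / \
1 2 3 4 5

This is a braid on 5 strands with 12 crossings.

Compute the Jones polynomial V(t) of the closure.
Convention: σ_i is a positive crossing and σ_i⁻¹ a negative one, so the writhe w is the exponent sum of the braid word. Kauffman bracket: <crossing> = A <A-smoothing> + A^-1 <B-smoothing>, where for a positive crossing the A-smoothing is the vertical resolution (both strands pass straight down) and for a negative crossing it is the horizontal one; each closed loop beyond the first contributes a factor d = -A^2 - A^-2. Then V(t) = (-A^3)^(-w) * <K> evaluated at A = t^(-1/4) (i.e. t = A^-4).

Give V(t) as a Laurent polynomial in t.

t^10 - 4*t^9 + 6*t^8 - 8*t^7 + 9*t^6 - 8*t^5 + 7*t^4 - 4*t^3 + 2*t^2

Derivation:
Reading the diagram top to bottom ('/'-over between positions i,i+1 = s_i, '\'-over = s_i^-1): braid word = s2 s2 s1^-1 s2 s1^-1 s2 s2 s1 s1 s1 s3 s4^-1.
The presented braid s2 s2 s1^-1 s2 s1^-1 s2 s2 s1 s1 s1 s3 s4^-1 on 5 strands reduces by inverse Markov moves (closure unchanged at each step):
  Destabilize: the word has the form β·s4^-1 where s4^-1 occurs only as the final letter (β ∈ B_4); drop it and the last strand → 4 strands.
  Destabilize: the word has the form β·s3 where s3 occurs only as the final letter (β ∈ B_3); drop it and the last strand → 3 strands.
Reduced to β = s2 s2 s1^-1 s2 s1^-1 s2 s2 s1 s1 s1 on 3 strands, 10 crossings.
Compute on β:
Braid: s2 s2 s1^-1 s2 s1^-1 s2 s2 s1 s1 s1 on 3 strands, 10 crossings.
Writhe w = (#positive) - (#negative) = 8 - 2 = 6.
State-sum expansion of <K>. There are 2^10 = 1024 states.
For each crossing: s=0 is the vertical smoothing, s=1 horizontal. Crossing k contributes A^(sign_k * (1 - 2*s_k)); loop factor d = -A^2 - A^-2.
Tabulate the states by total A-exponent and number of loops L (A-exp: L × count):
  A^10: L=3 ×1
  A^8: L=2 ×7, L=4 ×3
  A^6: L=1 ×14, L=3 ×28, L=5 ×3
  A^4: L=2 ×88, L=4 ×31, L=6 ×1
  A^2: L=1 ×63, L=3 ×133, L=5 ×14
  A^0: L=2 ×159, L=4 ×91, L=6 ×2
  A^-2: L=3 ×180, L=5 ×30
  A^-4: L=4 ×116, L=6 ×4
  A^-6: L=5 ×45
  A^-8: L=6 ×10
  A^-10: L=7 ×1
Each group contributes A^e * Σ count * d^(L-1):
Powers of d = -A^2 - A^-2: d^2 = A^4 + 2 + A^-4; d^3 = -A^6 - 3*A^2 - 3*A^-2 - A^-6; d^4 = A^8 + 4*A^4 + 6 + 4*A^-4 + A^-8; d^5 = -A^10 - 5*A^6 - 10*A^2 - 10*A^-2 - 5*A^-6 - A^-10; d^6 = A^12 + 6*A^8 + 15*A^4 + 20 + 15*A^-4 + 6*A^-8 + A^-12.
  A^10 * (d^2) = A^14 + 2*A^10 + A^6
  A^8 * (7*d + 3*d^3) = -3*A^14 - 16*A^10 - 16*A^6 - 3*A^2
  A^6 * (14 + 28*d^2 + 3*d^4) = 3*A^14 + 40*A^10 + 88*A^6 + 40*A^2 + 3*A^-2
  A^4 * (88*d + 31*d^3 + d^5) = -A^14 - 36*A^10 - 191*A^6 - 191*A^2 - 36*A^-2 - A^-6
  A^2 * (63 + 133*d^2 + 14*d^4) = 14*A^10 + 189*A^6 + 413*A^2 + 189*A^-2 + 14*A^-6
  A^0 * (159*d + 91*d^3 + 2*d^5) = -2*A^10 - 101*A^6 - 452*A^2 - 452*A^-2 - 101*A^-6 - 2*A^-10
  A^-2 * (180*d^2 + 30*d^4) = 30*A^6 + 300*A^2 + 540*A^-2 + 300*A^-6 + 30*A^-10
  A^-4 * (116*d^3 + 4*d^5) = -4*A^6 - 136*A^2 - 388*A^-2 - 388*A^-6 - 136*A^-10 - 4*A^-14
  A^-6 * (45*d^4) = 45*A^2 + 180*A^-2 + 270*A^-6 + 180*A^-10 + 45*A^-14
  A^-8 * (10*d^5) = -10*A^2 - 50*A^-2 - 100*A^-6 - 100*A^-10 - 50*A^-14 - 10*A^-18
  A^-10 * (d^6) = A^2 + 6*A^-2 + 15*A^-6 + 20*A^-10 + 15*A^-14 + 6*A^-18 + A^-22
Summing the groups: <K> = 2*A^10 - 4*A^6 + 7*A^2 - 8*A^-2 + 9*A^-6 - 8*A^-10 + 6*A^-14 - 4*A^-18 + A^-22
Normalise by the writhe: (-A^3)^(-w) = (-A^3)^(-6) = A^-18, so f(A) = A^-18 * <K> = 2*A^-8 - 4*A^-12 + 7*A^-16 - 8*A^-20 + 9*A^-24 - 8*A^-28 + 6*A^-32 - 4*A^-36 + A^-40.
Substitute A = t^(-1/4), i.e. A^e → t^(-e/4): V(t) = t^10 - 4*t^9 + 6*t^8 - 8*t^7 + 9*t^6 - 8*t^5 + 7*t^4 - 4*t^3 + 2*t^2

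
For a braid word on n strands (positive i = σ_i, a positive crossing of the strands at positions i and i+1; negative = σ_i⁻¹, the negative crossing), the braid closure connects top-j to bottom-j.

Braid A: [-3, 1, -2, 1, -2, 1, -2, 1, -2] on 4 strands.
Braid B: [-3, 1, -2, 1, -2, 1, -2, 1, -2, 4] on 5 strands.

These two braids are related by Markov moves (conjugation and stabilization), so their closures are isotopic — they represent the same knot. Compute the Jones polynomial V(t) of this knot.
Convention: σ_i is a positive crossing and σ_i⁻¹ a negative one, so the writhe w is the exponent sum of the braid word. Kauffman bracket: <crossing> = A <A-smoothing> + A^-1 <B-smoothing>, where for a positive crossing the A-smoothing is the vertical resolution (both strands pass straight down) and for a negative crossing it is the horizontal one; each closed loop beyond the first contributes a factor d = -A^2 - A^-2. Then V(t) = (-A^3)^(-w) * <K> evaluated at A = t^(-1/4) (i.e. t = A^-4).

t^4 - 4*t^3 + 6*t^2 - 7*t + 9 - 7*t^-1 + 6*t^-2 - 4*t^-3 + t^-4

Derivation:
Markov-equivalent braids have isotopic closures, hence identical knot invariants. Strip the Markov moves from each word to reach a common short braid β, then compute V(t) once on β.
Braid A: s3^-1 s1 s2^-1 s1 s2^-1 s1 s2^-1 s1 s2^-1 on 4 strands has no conjugating prefix/suffix or stabilization to strip; take β = s3^-1 s1 s2^-1 s1 s2^-1 s1 s2^-1 s1 s2^-1.
Braid B: s3^-1 s1 s2^-1 s1 s2^-1 s1 s2^-1 s1 s2^-1 s4 on 5 strands reduces by inverse Markov moves (closure unchanged at each step):
  Destabilize: the word has the form β·s4 where s4 occurs only as the final letter (β ∈ B_4); drop it and the last strand → 4 strands.
Reduced to β = s3^-1 s1 s2^-1 s1 s2^-1 s1 s2^-1 s1 s2^-1 on 4 strands, 9 crossings.
Both give the same β = s3^-1 s1 s2^-1 s1 s2^-1 s1 s2^-1 s1 s2^-1 on 4 strands, so one state sum suffices:
Braid: s3^-1 s1 s2^-1 s1 s2^-1 s1 s2^-1 s1 s2^-1 on 4 strands, 9 crossings.
Writhe w = (#positive) - (#negative) = 4 - 5 = -1.
Computing the Kauffman bracket via state sum. There are 2^9 = 512 states.
For each crossing: s=0 is the vertical smoothing, s=1 horizontal. Crossing k contributes A^(sign_k * (1 - 2*s_k)); loop factor d = -A^2 - A^-2.
Tabulate the states by total A-exponent and number of loops L (A-exp: L × count):
  A^9: L=5 ×1
  A^7: L=4 ×8, L=6 ×1
  A^5: L=3 ×28, L=5 ×8
  A^3: L=2 ×52, L=4 ×32
  A^1: L=1 ×45, L=3 ×77, L=5 ×4
  A^-1: L=2 ×97, L=4 ×29
  A^-3: L=3 ×80, L=5 ×4
  A^-5: L=4 ×36
  A^-7: L=5 ×9
  A^-9: L=6 ×1
Each group contributes A^e * Σ count * d^(L-1):
Powers of d = -A^2 - A^-2: d^2 = A^4 + 2 + A^-4; d^3 = -A^6 - 3*A^2 - 3*A^-2 - A^-6; d^4 = A^8 + 4*A^4 + 6 + 4*A^-4 + A^-8; d^5 = -A^10 - 5*A^6 - 10*A^2 - 10*A^-2 - 5*A^-6 - A^-10.
  A^9 * (d^4) = A^17 + 4*A^13 + 6*A^9 + 4*A^5 + A
  A^7 * (8*d^3 + d^5) = -A^17 - 13*A^13 - 34*A^9 - 34*A^5 - 13*A - A^-3
  A^5 * (28*d^2 + 8*d^4) = 8*A^13 + 60*A^9 + 104*A^5 + 60*A + 8*A^-3
  A^3 * (52*d + 32*d^3) = -32*A^9 - 148*A^5 - 148*A - 32*A^-3
  A^1 * (45 + 77*d^2 + 4*d^4) = 4*A^9 + 93*A^5 + 223*A + 93*A^-3 + 4*A^-7
  A^-1 * (97*d + 29*d^3) = -29*A^5 - 184*A - 184*A^-3 - 29*A^-7
  A^-3 * (80*d^2 + 4*d^4) = 4*A^5 + 96*A + 184*A^-3 + 96*A^-7 + 4*A^-11
  A^-5 * (36*d^3) = -36*A - 108*A^-3 - 108*A^-7 - 36*A^-11
  A^-7 * (9*d^4) = 9*A + 36*A^-3 + 54*A^-7 + 36*A^-11 + 9*A^-15
  A^-9 * (d^5) = -A - 5*A^-3 - 10*A^-7 - 10*A^-11 - 5*A^-15 - A^-19
Summing the groups: <K> = -A^13 + 4*A^9 - 6*A^5 + 7*A - 9*A^-3 + 7*A^-7 - 6*A^-11 + 4*A^-15 - A^-19
Normalise by the writhe: (-A^3)^(-w) = (-A^3)^(1) = -A^3, so f(A) = -A^3 * <K> = A^16 - 4*A^12 + 6*A^8 - 7*A^4 + 9 - 7*A^-4 + 6*A^-8 - 4*A^-12 + A^-16.
Substitute A = t^(-1/4), i.e. A^e → t^(-e/4): V(t) = t^4 - 4*t^3 + 6*t^2 - 7*t + 9 - 7*t^-1 + 6*t^-2 - 4*t^-3 + t^-4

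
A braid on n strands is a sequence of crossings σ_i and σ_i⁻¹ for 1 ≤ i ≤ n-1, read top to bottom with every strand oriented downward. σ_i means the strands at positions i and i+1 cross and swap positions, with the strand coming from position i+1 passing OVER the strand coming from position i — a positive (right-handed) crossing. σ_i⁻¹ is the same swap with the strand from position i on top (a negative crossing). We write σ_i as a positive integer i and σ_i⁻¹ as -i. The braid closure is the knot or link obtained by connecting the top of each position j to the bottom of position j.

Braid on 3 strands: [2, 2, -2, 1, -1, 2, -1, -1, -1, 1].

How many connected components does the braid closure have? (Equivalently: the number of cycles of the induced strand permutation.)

3

Derivation:
Track the strand permutation on 3 strands, starting from identity.
  step 1: s2 swaps positions 2,3 -> [1 3 2]
  step 2: s2 swaps positions 2,3 -> [1 2 3]
  step 3: s2^-1 swaps positions 2,3 -> [1 3 2]
  step 4: s1 swaps positions 1,2 -> [3 1 2]
  step 5: s1^-1 swaps positions 1,2 -> [1 3 2]
  step 6: s2 swaps positions 2,3 -> [1 2 3]
  step 7: s1^-1 swaps positions 1,2 -> [2 1 3]
  step 8: s1^-1 swaps positions 1,2 -> [1 2 3]
  step 9: s1^-1 swaps positions 1,2 -> [2 1 3]
  step 10: s1 swaps positions 1,2 -> [1 2 3]
Final permutation (position -> original strand): [1 2 3]
Closure components = cycle count of this permutation = 3.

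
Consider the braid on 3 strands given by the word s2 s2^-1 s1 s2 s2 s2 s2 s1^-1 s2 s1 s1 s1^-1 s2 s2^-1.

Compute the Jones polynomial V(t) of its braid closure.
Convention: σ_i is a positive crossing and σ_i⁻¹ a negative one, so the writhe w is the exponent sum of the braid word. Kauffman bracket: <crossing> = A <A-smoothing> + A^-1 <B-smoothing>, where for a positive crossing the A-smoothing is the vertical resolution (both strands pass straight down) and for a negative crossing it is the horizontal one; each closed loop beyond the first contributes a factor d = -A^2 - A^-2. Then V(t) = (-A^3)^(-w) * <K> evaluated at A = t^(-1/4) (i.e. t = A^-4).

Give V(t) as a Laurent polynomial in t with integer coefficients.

The presented braid s2 s2^-1 s1 s2 s2 s2 s2 s1^-1 s2 s1 s1 s1^-1 s2 s2^-1 on 3 strands reduces by inverse Markov moves (closure unchanged at each step):
  Deconjugate: the word is γ·β·γ⁻¹ with γ = s2 (prefix) and γ⁻¹ = s2^-1 (suffix); strip both.
  Deconjugate: the word is γ·β·γ⁻¹ with γ = s2^-1 s1 (prefix) and γ⁻¹ = s1^-1 s2 (suffix); strip both.
Reduced to β = s2 s2 s2 s2 s1^-1 s2 s1 s1 on 3 strands, 8 crossings.
Compute on β:
Braid: s2 s2 s2 s2 s1^-1 s2 s1 s1 on 3 strands, 8 crossings.
Writhe w = (#positive) - (#negative) = 7 - 1 = 6.
Computing the Kauffman bracket via state sum. There are 2^8 = 256 states.
Smooth each crossing (0=||, 1=⌣⌢); contribution A^(Σ sign_k(1-2s_k)) * d^(L-1).
Tabulate the states by total A-exponent and number of loops L (A-exp: L × count):
  A^8: L=2 ×1
  A^6: L=1 ×5, L=3 ×3
  A^4: L=2 ×27, L=4 ×1
  A^2: L=1 ×18, L=3 ×38
  A^0: L=2 ×41, L=4 ×29
  A^-2: L=3 ×44, L=5 ×12
  A^-4: L=4 ×26, L=6 ×2
  A^-6: L=5 ×8
  A^-8: L=6 ×1
Each group contributes A^e * Σ count * d^(L-1):
Powers of d = -A^2 - A^-2: d^2 = A^4 + 2 + A^-4; d^3 = -A^6 - 3*A^2 - 3*A^-2 - A^-6; d^4 = A^8 + 4*A^4 + 6 + 4*A^-4 + A^-8; d^5 = -A^10 - 5*A^6 - 10*A^2 - 10*A^-2 - 5*A^-6 - A^-10.
  A^8 * (d) = -A^10 - A^6
  A^6 * (5 + 3*d^2) = 3*A^10 + 11*A^6 + 3*A^2
  A^4 * (27*d + d^3) = -A^10 - 30*A^6 - 30*A^2 - A^-2
  A^2 * (18 + 38*d^2) = 38*A^6 + 94*A^2 + 38*A^-2
  A^0 * (41*d + 29*d^3) = -29*A^6 - 128*A^2 - 128*A^-2 - 29*A^-6
  A^-2 * (44*d^2 + 12*d^4) = 12*A^6 + 92*A^2 + 160*A^-2 + 92*A^-6 + 12*A^-10
  A^-4 * (26*d^3 + 2*d^5) = -2*A^6 - 36*A^2 - 98*A^-2 - 98*A^-6 - 36*A^-10 - 2*A^-14
  A^-6 * (8*d^4) = 8*A^2 + 32*A^-2 + 48*A^-6 + 32*A^-10 + 8*A^-14
  A^-8 * (d^5) = -A^2 - 5*A^-2 - 10*A^-6 - 10*A^-10 - 5*A^-14 - A^-18
Summing the groups: <K> = A^10 - A^6 + 2*A^2 - 2*A^-2 + 3*A^-6 - 2*A^-10 + A^-14 - A^-18
Normalise by the writhe: (-A^3)^(-w) = (-A^3)^(-6) = A^-18, so f(A) = A^-18 * <K> = A^-8 - A^-12 + 2*A^-16 - 2*A^-20 + 3*A^-24 - 2*A^-28 + A^-32 - A^-36.
Substitute A = t^(-1/4), i.e. A^e → t^(-e/4): V(t) = -t^9 + t^8 - 2*t^7 + 3*t^6 - 2*t^5 + 2*t^4 - t^3 + t^2

Answer: -t^9 + t^8 - 2*t^7 + 3*t^6 - 2*t^5 + 2*t^4 - t^3 + t^2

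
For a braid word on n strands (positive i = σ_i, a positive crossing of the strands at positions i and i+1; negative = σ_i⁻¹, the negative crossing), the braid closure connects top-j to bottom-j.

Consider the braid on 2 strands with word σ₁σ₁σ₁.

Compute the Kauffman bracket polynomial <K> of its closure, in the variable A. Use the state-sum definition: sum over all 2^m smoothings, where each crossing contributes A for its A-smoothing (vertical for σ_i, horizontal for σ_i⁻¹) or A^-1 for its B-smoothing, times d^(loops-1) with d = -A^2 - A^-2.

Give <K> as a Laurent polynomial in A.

Braid: s1 s1 s1 on 2 strands, 3 crossings.
Writhe w = (#positive) - (#negative) = 3 - 0 = 3.
Enumerate smoothing states for the bracket polynomial. There are 2^3 = 8 states.
For each crossing: s=0 is the vertical smoothing, s=1 horizontal. Crossing k contributes A^(sign_k * (1 - 2*s_k)); loop factor d = -A^2 - A^-2.
  state 000: A-exp=+3, loops=2, term = A^3 * d^1
  state 001: A-exp=+1, loops=1, term = A^1 * d^0
  state 010: A-exp=+1, loops=1, term = A^1 * d^0
  state 011: A-exp=-1, loops=2, term = A^-1 * d^1
  state 100: A-exp=+1, loops=1, term = A^1 * d^0
  state 101: A-exp=-1, loops=2, term = A^-1 * d^1
  state 110: A-exp=-1, loops=2, term = A^-1 * d^1
  state 111: A-exp=-3, loops=3, term = A^-3 * d^2
Collect the terms by A-exponent (count of states per loop number):
Powers of d = -A^2 - A^-2: d^2 = A^4 + 2 + A^-4.
  A^3 * (d) = -A^5 - A
  A^1 * (3) = 3*A
  A^-1 * (3*d) = -3*A - 3*A^-3
  A^-3 * (d^2) = A + 2*A^-3 + A^-7
Summing the groups: <K> = -A^5 - A^-3 + A^-7

Answer: -A^5 - A^-3 + A^-7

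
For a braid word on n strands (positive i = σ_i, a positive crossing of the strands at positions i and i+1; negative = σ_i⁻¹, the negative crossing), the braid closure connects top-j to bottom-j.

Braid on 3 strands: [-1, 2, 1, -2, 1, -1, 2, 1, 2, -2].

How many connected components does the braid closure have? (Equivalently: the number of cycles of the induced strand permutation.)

Track the strand permutation on 3 strands, starting from identity.
  step 1: s1^-1 swaps positions 1,2 -> [2 1 3]
  step 2: s2 swaps positions 2,3 -> [2 3 1]
  step 3: s1 swaps positions 1,2 -> [3 2 1]
  step 4: s2^-1 swaps positions 2,3 -> [3 1 2]
  step 5: s1 swaps positions 1,2 -> [1 3 2]
  step 6: s1^-1 swaps positions 1,2 -> [3 1 2]
  step 7: s2 swaps positions 2,3 -> [3 2 1]
  step 8: s1 swaps positions 1,2 -> [2 3 1]
  step 9: s2 swaps positions 2,3 -> [2 1 3]
  step 10: s2^-1 swaps positions 2,3 -> [2 3 1]
Final permutation (position -> original strand): [2 3 1]
Closure components = cycle count of this permutation = 1.

Answer: 1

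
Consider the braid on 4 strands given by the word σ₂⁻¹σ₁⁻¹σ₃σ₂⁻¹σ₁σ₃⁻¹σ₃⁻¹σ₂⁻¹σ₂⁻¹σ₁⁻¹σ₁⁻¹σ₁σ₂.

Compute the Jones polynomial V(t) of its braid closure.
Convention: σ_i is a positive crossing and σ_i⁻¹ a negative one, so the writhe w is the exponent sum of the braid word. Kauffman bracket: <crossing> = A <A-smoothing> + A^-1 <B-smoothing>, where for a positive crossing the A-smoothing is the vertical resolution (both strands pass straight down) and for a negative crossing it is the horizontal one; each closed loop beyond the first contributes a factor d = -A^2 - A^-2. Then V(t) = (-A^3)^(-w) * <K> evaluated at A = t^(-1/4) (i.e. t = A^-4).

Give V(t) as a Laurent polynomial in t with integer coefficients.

The presented braid s2^-1 s1^-1 s3 s2^-1 s1 s3^-1 s3^-1 s2^-1 s2^-1 s1^-1 s1^-1 s1 s2 on 4 strands reduces by inverse Markov moves (closure unchanged at each step):
  Deconjugate: the word is γ·β·γ⁻¹ with γ = s2^-1 s1^-1 (prefix) and γ⁻¹ = s1 s2 (suffix); strip both.
Reduced to β = s3 s2^-1 s1 s3^-1 s3^-1 s2^-1 s2^-1 s1^-1 s1^-1 on 4 strands, 9 crossings.
Compute on β:
Braid: s3 s2^-1 s1 s3^-1 s3^-1 s2^-1 s2^-1 s1^-1 s1^-1 on 4 strands, 9 crossings.
Writhe w = (#positive) - (#negative) = 2 - 7 = -5.
Enumerate smoothing states for the bracket polynomial. There are 2^9 = 512 states.
For each crossing: s=0 is the vertical smoothing, s=1 horizontal. Crossing k contributes A^(sign_k * (1 - 2*s_k)); loop factor d = -A^2 - A^-2.
Tabulate the states by total A-exponent and number of loops L (A-exp: L × count):
  A^9: L=5 ×1
  A^7: L=4 ×9
  A^5: L=3 ×31, L=5 ×5
  A^3: L=2 ×48, L=4 ×35, L=6 ×1
  A^1: L=1 ×28, L=3 ×86, L=5 ×12
  A^-1: L=2 ×82, L=4 ×43, L=6 ×1
  A^-3: L=1 ×20, L=3 ×58, L=5 ×6
  A^-5: L=2 ×25, L=4 ×11
  A^-7: L=1 ×3, L=3 ×6
  A^-9: L=2 ×1
Each group contributes A^e * Σ count * d^(L-1):
Powers of d = -A^2 - A^-2: d^2 = A^4 + 2 + A^-4; d^3 = -A^6 - 3*A^2 - 3*A^-2 - A^-6; d^4 = A^8 + 4*A^4 + 6 + 4*A^-4 + A^-8; d^5 = -A^10 - 5*A^6 - 10*A^2 - 10*A^-2 - 5*A^-6 - A^-10.
  A^9 * (d^4) = A^17 + 4*A^13 + 6*A^9 + 4*A^5 + A
  A^7 * (9*d^3) = -9*A^13 - 27*A^9 - 27*A^5 - 9*A
  A^5 * (31*d^2 + 5*d^4) = 5*A^13 + 51*A^9 + 92*A^5 + 51*A + 5*A^-3
  A^3 * (48*d + 35*d^3 + d^5) = -A^13 - 40*A^9 - 163*A^5 - 163*A - 40*A^-3 - A^-7
  A^1 * (28 + 86*d^2 + 12*d^4) = 12*A^9 + 134*A^5 + 272*A + 134*A^-3 + 12*A^-7
  A^-1 * (82*d + 43*d^3 + d^5) = -A^9 - 48*A^5 - 221*A - 221*A^-3 - 48*A^-7 - A^-11
  A^-3 * (20 + 58*d^2 + 6*d^4) = 6*A^5 + 82*A + 172*A^-3 + 82*A^-7 + 6*A^-11
  A^-5 * (25*d + 11*d^3) = -11*A - 58*A^-3 - 58*A^-7 - 11*A^-11
  A^-7 * (3 + 6*d^2) = 6*A^-3 + 15*A^-7 + 6*A^-11
  A^-9 * (d) = -A^-7 - A^-11
Summing the groups: <K> = A^17 - A^13 + A^9 - 2*A^5 + 2*A - 2*A^-3 + A^-7 - A^-11
Normalise by the writhe: (-A^3)^(-w) = (-A^3)^(5) = -A^15, so f(A) = -A^15 * <K> = -A^32 + A^28 - A^24 + 2*A^20 - 2*A^16 + 2*A^12 - A^8 + A^4.
Substitute A = t^(-1/4), i.e. A^e → t^(-e/4): V(t) = t^-1 - t^-2 + 2*t^-3 - 2*t^-4 + 2*t^-5 - t^-6 + t^-7 - t^-8

Answer: t^-1 - t^-2 + 2*t^-3 - 2*t^-4 + 2*t^-5 - t^-6 + t^-7 - t^-8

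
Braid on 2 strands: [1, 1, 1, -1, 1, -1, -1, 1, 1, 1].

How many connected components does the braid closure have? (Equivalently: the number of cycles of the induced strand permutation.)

Track the strand permutation on 2 strands, starting from identity.
  step 1: s1 swaps positions 1,2 -> [2 1]
  step 2: s1 swaps positions 1,2 -> [1 2]
  step 3: s1 swaps positions 1,2 -> [2 1]
  step 4: s1^-1 swaps positions 1,2 -> [1 2]
  step 5: s1 swaps positions 1,2 -> [2 1]
  step 6: s1^-1 swaps positions 1,2 -> [1 2]
  step 7: s1^-1 swaps positions 1,2 -> [2 1]
  step 8: s1 swaps positions 1,2 -> [1 2]
  step 9: s1 swaps positions 1,2 -> [2 1]
  step 10: s1 swaps positions 1,2 -> [1 2]
Final permutation (position -> original strand): [1 2]
Closure components = cycle count of this permutation = 2.

Answer: 2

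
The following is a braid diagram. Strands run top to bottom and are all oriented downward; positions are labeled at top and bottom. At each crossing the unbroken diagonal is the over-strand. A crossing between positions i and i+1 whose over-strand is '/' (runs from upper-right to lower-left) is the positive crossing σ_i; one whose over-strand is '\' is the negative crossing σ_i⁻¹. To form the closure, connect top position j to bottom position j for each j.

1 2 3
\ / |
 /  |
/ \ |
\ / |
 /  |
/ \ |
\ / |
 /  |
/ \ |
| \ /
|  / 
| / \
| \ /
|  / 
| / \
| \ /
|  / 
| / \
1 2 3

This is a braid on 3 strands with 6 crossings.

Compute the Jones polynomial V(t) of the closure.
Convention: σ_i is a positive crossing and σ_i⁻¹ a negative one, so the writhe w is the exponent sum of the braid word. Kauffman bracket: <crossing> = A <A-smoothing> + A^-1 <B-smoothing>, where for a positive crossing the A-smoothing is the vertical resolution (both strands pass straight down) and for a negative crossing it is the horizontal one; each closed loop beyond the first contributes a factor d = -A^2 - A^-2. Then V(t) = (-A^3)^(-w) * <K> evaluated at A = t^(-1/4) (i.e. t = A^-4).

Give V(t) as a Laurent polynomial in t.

t^8 - 2*t^7 + t^6 - 2*t^5 + 2*t^4 + t^2

Derivation:
Reading the diagram top to bottom ('/'-over between positions i,i+1 = s_i, '\'-over = s_i^-1): braid word = s1 s1 s1 s2 s2 s2.
Braid: s1 s1 s1 s2 s2 s2 on 3 strands, 6 crossings.
Writhe w = (#positive) - (#negative) = 6 - 0 = 6.
Enumerate smoothing states for the bracket polynomial. There are 2^6 = 64 states.
Each crossing splits two ways (0=vertical, 1=horizontal). The state's weight is A^(#A-smoothings - #B-smoothings) * d^(loops - 1).
Tabulate the states by total A-exponent and number of loops L (A-exp: L × count):
  A^6: L=3 ×1
  A^4: L=2 ×6
  A^2: L=1 ×9, L=3 ×6
  A^0: L=2 ×18, L=4 ×2
  A^-2: L=3 ×15
  A^-4: L=4 ×6
  A^-6: L=5 ×1
Each group contributes A^e * Σ count * d^(L-1):
Powers of d = -A^2 - A^-2: d^2 = A^4 + 2 + A^-4; d^3 = -A^6 - 3*A^2 - 3*A^-2 - A^-6; d^4 = A^8 + 4*A^4 + 6 + 4*A^-4 + A^-8.
  A^6 * (d^2) = A^10 + 2*A^6 + A^2
  A^4 * (6*d) = -6*A^6 - 6*A^2
  A^2 * (9 + 6*d^2) = 6*A^6 + 21*A^2 + 6*A^-2
  A^0 * (18*d + 2*d^3) = -2*A^6 - 24*A^2 - 24*A^-2 - 2*A^-6
  A^-2 * (15*d^2) = 15*A^2 + 30*A^-2 + 15*A^-6
  A^-4 * (6*d^3) = -6*A^2 - 18*A^-2 - 18*A^-6 - 6*A^-10
  A^-6 * (d^4) = A^2 + 4*A^-2 + 6*A^-6 + 4*A^-10 + A^-14
Summing the groups: <K> = A^10 + 2*A^2 - 2*A^-2 + A^-6 - 2*A^-10 + A^-14
Normalise by the writhe: (-A^3)^(-w) = (-A^3)^(-6) = A^-18, so f(A) = A^-18 * <K> = A^-8 + 2*A^-16 - 2*A^-20 + A^-24 - 2*A^-28 + A^-32.
Substitute A = t^(-1/4), i.e. A^e → t^(-e/4): V(t) = t^8 - 2*t^7 + t^6 - 2*t^5 + 2*t^4 + t^2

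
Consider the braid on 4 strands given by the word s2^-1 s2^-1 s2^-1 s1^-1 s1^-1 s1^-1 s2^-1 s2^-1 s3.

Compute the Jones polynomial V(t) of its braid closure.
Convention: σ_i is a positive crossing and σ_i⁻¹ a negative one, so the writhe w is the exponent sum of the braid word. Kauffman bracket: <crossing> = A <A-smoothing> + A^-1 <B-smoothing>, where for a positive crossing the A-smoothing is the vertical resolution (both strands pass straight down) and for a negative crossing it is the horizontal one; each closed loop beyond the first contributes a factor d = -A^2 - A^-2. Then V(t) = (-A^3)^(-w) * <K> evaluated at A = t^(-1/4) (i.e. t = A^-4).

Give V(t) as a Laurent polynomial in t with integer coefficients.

t^-3 + 2*t^-5 - 2*t^-6 + 2*t^-7 - 3*t^-8 + 2*t^-9 - 2*t^-10 + t^-11

Derivation:
The presented braid s2^-1 s2^-1 s2^-1 s1^-1 s1^-1 s1^-1 s2^-1 s2^-1 s3 on 4 strands reduces by inverse Markov moves (closure unchanged at each step):
  Destabilize: the word has the form β·s3 where s3 occurs only as the final letter (β ∈ B_3); drop it and the last strand → 3 strands.
Reduced to β = s2^-1 s2^-1 s2^-1 s1^-1 s1^-1 s1^-1 s2^-1 s2^-1 on 3 strands, 8 crossings.
Compute on β:
Braid: s2^-1 s2^-1 s2^-1 s1^-1 s1^-1 s1^-1 s2^-1 s2^-1 on 3 strands, 8 crossings.
Writhe w = (#positive) - (#negative) = 0 - 8 = -8.
Enumerate smoothing states for the bracket polynomial. There are 2^8 = 256 states.
Smooth each crossing (0=||, 1=⌣⌢); contribution A^(Σ sign_k(1-2s_k)) * d^(L-1).
Tabulate the states by total A-exponent and number of loops L (A-exp: L × count):
  A^8: L=7 ×1
  A^6: L=6 ×8
  A^4: L=5 ×28
  A^2: L=4 ×55, L=6 ×1
  A^0: L=3 ×65, L=5 ×5
  A^-2: L=2 ×45, L=4 ×11
  A^-4: L=1 ×15, L=3 ×13
  A^-6: L=2 ×8
  A^-8: L=3 ×1
Each group contributes A^e * Σ count * d^(L-1):
Powers of d = -A^2 - A^-2: d^2 = A^4 + 2 + A^-4; d^3 = -A^6 - 3*A^2 - 3*A^-2 - A^-6; d^4 = A^8 + 4*A^4 + 6 + 4*A^-4 + A^-8; d^5 = -A^10 - 5*A^6 - 10*A^2 - 10*A^-2 - 5*A^-6 - A^-10; d^6 = A^12 + 6*A^8 + 15*A^4 + 20 + 15*A^-4 + 6*A^-8 + A^-12.
  A^8 * (d^6) = A^20 + 6*A^16 + 15*A^12 + 20*A^8 + 15*A^4 + 6 + A^-4
  A^6 * (8*d^5) = -8*A^16 - 40*A^12 - 80*A^8 - 80*A^4 - 40 - 8*A^-4
  A^4 * (28*d^4) = 28*A^12 + 112*A^8 + 168*A^4 + 112 + 28*A^-4
  A^2 * (55*d^3 + d^5) = -A^12 - 60*A^8 - 175*A^4 - 175 - 60*A^-4 - A^-8
  A^0 * (65*d^2 + 5*d^4) = 5*A^8 + 85*A^4 + 160 + 85*A^-4 + 5*A^-8
  A^-2 * (45*d + 11*d^3) = -11*A^4 - 78 - 78*A^-4 - 11*A^-8
  A^-4 * (15 + 13*d^2) = 13 + 41*A^-4 + 13*A^-8
  A^-6 * (8*d) = -8*A^-4 - 8*A^-8
  A^-8 * (d^2) = A^-4 + 2*A^-8 + A^-12
Summing the groups: <K> = A^20 - 2*A^16 + 2*A^12 - 3*A^8 + 2*A^4 - 2 + 2*A^-4 + A^-12
Normalise by the writhe: (-A^3)^(-w) = (-A^3)^(8) = A^24, so f(A) = A^24 * <K> = A^44 - 2*A^40 + 2*A^36 - 3*A^32 + 2*A^28 - 2*A^24 + 2*A^20 + A^12.
Substitute A = t^(-1/4), i.e. A^e → t^(-e/4): V(t) = t^-3 + 2*t^-5 - 2*t^-6 + 2*t^-7 - 3*t^-8 + 2*t^-9 - 2*t^-10 + t^-11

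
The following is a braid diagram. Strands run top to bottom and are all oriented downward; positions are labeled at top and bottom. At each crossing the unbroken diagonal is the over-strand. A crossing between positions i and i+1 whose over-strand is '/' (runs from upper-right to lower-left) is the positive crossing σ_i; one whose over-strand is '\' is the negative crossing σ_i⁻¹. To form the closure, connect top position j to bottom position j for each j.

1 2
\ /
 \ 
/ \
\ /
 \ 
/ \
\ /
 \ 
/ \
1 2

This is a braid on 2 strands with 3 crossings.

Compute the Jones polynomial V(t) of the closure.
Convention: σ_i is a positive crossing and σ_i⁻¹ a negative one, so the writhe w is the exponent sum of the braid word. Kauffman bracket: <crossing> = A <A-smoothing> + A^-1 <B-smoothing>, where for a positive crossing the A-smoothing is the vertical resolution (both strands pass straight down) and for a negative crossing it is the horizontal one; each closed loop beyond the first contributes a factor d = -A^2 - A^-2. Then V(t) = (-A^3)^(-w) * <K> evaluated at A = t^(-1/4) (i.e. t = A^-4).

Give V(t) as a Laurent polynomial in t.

t^-1 + t^-3 - t^-4

Derivation:
Reading the diagram top to bottom ('/'-over between positions i,i+1 = s_i, '\'-over = s_i^-1): braid word = s1^-1 s1^-1 s1^-1.
Braid: s1^-1 s1^-1 s1^-1 on 2 strands, 3 crossings.
Writhe w = (#positive) - (#negative) = 0 - 3 = -3.
Computing the Kauffman bracket via state sum. There are 2^3 = 8 states.
Each crossing splits two ways (0=vertical, 1=horizontal). The state's weight is A^(#A-smoothings - #B-smoothings) * d^(loops - 1).
  state 000: A-exp=-3, loops=2, term = A^-3 * d^1
  state 001: A-exp=-1, loops=1, term = A^-1 * d^0
  state 010: A-exp=-1, loops=1, term = A^-1 * d^0
  state 011: A-exp=+1, loops=2, term = A^1 * d^1
  state 100: A-exp=-1, loops=1, term = A^-1 * d^0
  state 101: A-exp=+1, loops=2, term = A^1 * d^1
  state 110: A-exp=+1, loops=2, term = A^1 * d^1
  state 111: A-exp=+3, loops=3, term = A^3 * d^2
Collect the terms by A-exponent (count of states per loop number):
Powers of d = -A^2 - A^-2: d^2 = A^4 + 2 + A^-4.
  A^3 * (d^2) = A^7 + 2*A^3 + A^-1
  A^1 * (3*d) = -3*A^3 - 3*A^-1
  A^-1 * (3) = 3*A^-1
  A^-3 * (d) = -A^-1 - A^-5
Summing the groups: <K> = A^7 - A^3 - A^-5
Normalise by the writhe: (-A^3)^(-w) = (-A^3)^(3) = -A^9, so f(A) = -A^9 * <K> = -A^16 + A^12 + A^4.
Substitute A = t^(-1/4), i.e. A^e → t^(-e/4): V(t) = t^-1 + t^-3 - t^-4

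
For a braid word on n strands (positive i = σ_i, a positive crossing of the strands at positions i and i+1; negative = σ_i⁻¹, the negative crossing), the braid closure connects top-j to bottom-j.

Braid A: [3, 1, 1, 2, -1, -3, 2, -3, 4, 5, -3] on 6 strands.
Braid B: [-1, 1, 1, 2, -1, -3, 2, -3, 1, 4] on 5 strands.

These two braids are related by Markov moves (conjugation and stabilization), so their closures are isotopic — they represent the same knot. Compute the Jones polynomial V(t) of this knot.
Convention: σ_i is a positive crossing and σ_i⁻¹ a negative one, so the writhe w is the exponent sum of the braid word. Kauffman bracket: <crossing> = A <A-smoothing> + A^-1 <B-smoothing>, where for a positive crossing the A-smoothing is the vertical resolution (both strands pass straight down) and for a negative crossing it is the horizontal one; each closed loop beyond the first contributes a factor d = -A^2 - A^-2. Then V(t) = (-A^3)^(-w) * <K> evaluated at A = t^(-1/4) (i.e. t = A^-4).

Markov-equivalent braids have isotopic closures, hence identical knot invariants. Strip the Markov moves from each word to reach a common short braid β, then compute V(t) once on β.
Braid A: s3 s1 s1 s2 s1^-1 s3^-1 s2 s3^-1 s4 s5 s3^-1 on 6 strands reduces by inverse Markov moves (closure unchanged at each step):
  Deconjugate: the word is γ·β·γ⁻¹ with γ = s3 (prefix) and γ⁻¹ = s3^-1 (suffix); strip both.
  Destabilize: the word has the form β·s5 where s5 occurs only as the final letter (β ∈ B_5); drop it and the last strand → 5 strands.
  Destabilize: the word has the form β·s4 where s4 occurs only as the final letter (β ∈ B_4); drop it and the last strand → 4 strands.
Reduced to β = s1 s1 s2 s1^-1 s3^-1 s2 s3^-1 on 4 strands, 7 crossings.
Braid B: s1^-1 s1 s1 s2 s1^-1 s3^-1 s2 s3^-1 s1 s4 on 5 strands reduces by inverse Markov moves (closure unchanged at each step):
  Destabilize: the word has the form β·s4 where s4 occurs only as the final letter (β ∈ B_4); drop it and the last strand → 4 strands.
  Deconjugate: the word is γ·β·γ⁻¹ with γ = s1^-1 (prefix) and γ⁻¹ = s1 (suffix); strip both.
Reduced to β = s1 s1 s2 s1^-1 s3^-1 s2 s3^-1 on 4 strands, 7 crossings.
Both give the same β = s1 s1 s2 s1^-1 s3^-1 s2 s3^-1 on 4 strands, so one state sum suffices:
Braid: s1 s1 s2 s1^-1 s3^-1 s2 s3^-1 on 4 strands, 7 crossings.
Writhe w = (#positive) - (#negative) = 4 - 3 = 1.
Computing the Kauffman bracket via state sum. There are 2^7 = 128 states.
Each crossing splits two ways (0=vertical, 1=horizontal). The state's weight is A^(#A-smoothings - #B-smoothings) * d^(loops - 1).
Tabulate the states by total A-exponent and number of loops L (A-exp: L × count):
  A^7: L=3 ×1
  A^5: L=2 ×4, L=4 ×3
  A^3: L=1 ×5, L=3 ×15, L=5 ×1
  A^1: L=2 ×27, L=4 ×8
  A^-1: L=1 ×14, L=3 ×20, L=5 ×1
  A^-3: L=2 ×17, L=4 ×4
  A^-5: L=3 ×7
  A^-7: L=4 ×1
Each group contributes A^e * Σ count * d^(L-1):
Powers of d = -A^2 - A^-2: d^2 = A^4 + 2 + A^-4; d^3 = -A^6 - 3*A^2 - 3*A^-2 - A^-6; d^4 = A^8 + 4*A^4 + 6 + 4*A^-4 + A^-8.
  A^7 * (d^2) = A^11 + 2*A^7 + A^3
  A^5 * (4*d + 3*d^3) = -3*A^11 - 13*A^7 - 13*A^3 - 3*A^-1
  A^3 * (5 + 15*d^2 + d^4) = A^11 + 19*A^7 + 41*A^3 + 19*A^-1 + A^-5
  A^1 * (27*d + 8*d^3) = -8*A^7 - 51*A^3 - 51*A^-1 - 8*A^-5
  A^-1 * (14 + 20*d^2 + d^4) = A^7 + 24*A^3 + 60*A^-1 + 24*A^-5 + A^-9
  A^-3 * (17*d + 4*d^3) = -4*A^3 - 29*A^-1 - 29*A^-5 - 4*A^-9
  A^-5 * (7*d^2) = 7*A^-1 + 14*A^-5 + 7*A^-9
  A^-7 * (d^3) = -A^-1 - 3*A^-5 - 3*A^-9 - A^-13
Summing the groups: <K> = -A^11 + A^7 - 2*A^3 + 2*A^-1 - A^-5 + A^-9 - A^-13
Normalise by the writhe: (-A^3)^(-w) = (-A^3)^(-1) = -A^-3, so f(A) = -A^-3 * <K> = A^8 - A^4 + 2 - 2*A^-4 + A^-8 - A^-12 + A^-16.
Substitute A = t^(-1/4), i.e. A^e → t^(-e/4): V(t) = t^4 - t^3 + t^2 - 2*t + 2 - t^-1 + t^-2

Answer: t^4 - t^3 + t^2 - 2*t + 2 - t^-1 + t^-2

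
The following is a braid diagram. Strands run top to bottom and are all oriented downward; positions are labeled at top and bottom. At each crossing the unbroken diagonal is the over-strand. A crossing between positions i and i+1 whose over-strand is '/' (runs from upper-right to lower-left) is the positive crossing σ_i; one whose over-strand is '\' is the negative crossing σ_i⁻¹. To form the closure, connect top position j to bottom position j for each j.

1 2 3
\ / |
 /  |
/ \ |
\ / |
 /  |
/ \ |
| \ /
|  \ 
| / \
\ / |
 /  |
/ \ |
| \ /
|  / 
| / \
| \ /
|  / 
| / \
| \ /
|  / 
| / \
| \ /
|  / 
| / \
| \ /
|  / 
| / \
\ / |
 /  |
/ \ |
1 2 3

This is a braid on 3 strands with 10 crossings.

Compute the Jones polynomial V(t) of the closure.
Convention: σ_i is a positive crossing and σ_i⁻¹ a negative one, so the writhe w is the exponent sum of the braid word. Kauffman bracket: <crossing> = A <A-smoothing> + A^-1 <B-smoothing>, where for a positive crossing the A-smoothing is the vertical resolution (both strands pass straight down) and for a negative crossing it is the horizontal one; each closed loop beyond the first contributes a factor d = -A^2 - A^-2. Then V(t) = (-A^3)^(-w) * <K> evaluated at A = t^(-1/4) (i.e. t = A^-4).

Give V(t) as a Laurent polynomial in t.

-t^12 + 2*t^11 - 4*t^10 + 5*t^9 - 5*t^8 + 5*t^7 - 4*t^6 + 3*t^5 - t^4 + t^3

Derivation:
Reading the diagram top to bottom ('/'-over between positions i,i+1 = s_i, '\'-over = s_i^-1): braid word = s1 s1 s2^-1 s1 s2 s2 s2 s2 s2 s1.
Braid: s1 s1 s2^-1 s1 s2 s2 s2 s2 s2 s1 on 3 strands, 10 crossings.
Writhe w = (#positive) - (#negative) = 9 - 1 = 8.
State-sum expansion of <K>. There are 2^10 = 1024 states.
For each crossing: s=0 is the vertical smoothing, s=1 horizontal. Crossing k contributes A^(sign_k * (1 - 2*s_k)); loop factor d = -A^2 - A^-2.
Tabulate the states by total A-exponent and number of loops L (A-exp: L × count):
  A^10: L=2 ×1
  A^8: L=1 ×4, L=3 ×6
  A^6: L=2 ×35, L=4 ×10
  A^4: L=1 ×35, L=3 ×75, L=5 ×10
  A^2: L=2 ×115, L=4 ×90, L=6 ×5
  A^0: L=3 ×185, L=5 ×66, L=7 ×1
  A^-2: L=4 ×180, L=6 ×30
  A^-4: L=5 ×112, L=7 ×8
  A^-6: L=6 ×44, L=8 ×1
  A^-8: L=7 ×10
  A^-10: L=8 ×1
Each group contributes A^e * Σ count * d^(L-1):
Powers of d = -A^2 - A^-2: d^2 = A^4 + 2 + A^-4; d^3 = -A^6 - 3*A^2 - 3*A^-2 - A^-6; d^4 = A^8 + 4*A^4 + 6 + 4*A^-4 + A^-8; d^5 = -A^10 - 5*A^6 - 10*A^2 - 10*A^-2 - 5*A^-6 - A^-10; d^6 = A^12 + 6*A^8 + 15*A^4 + 20 + 15*A^-4 + 6*A^-8 + A^-12; d^7 = -A^14 - 7*A^10 - 21*A^6 - 35*A^2 - 35*A^-2 - 21*A^-6 - 7*A^-10 - A^-14.
  A^10 * (d) = -A^12 - A^8
  A^8 * (4 + 6*d^2) = 6*A^12 + 16*A^8 + 6*A^4
  A^6 * (35*d + 10*d^3) = -10*A^12 - 65*A^8 - 65*A^4 - 10
  A^4 * (35 + 75*d^2 + 10*d^4) = 10*A^12 + 115*A^8 + 245*A^4 + 115 + 10*A^-4
  A^2 * (115*d + 90*d^3 + 5*d^5) = -5*A^12 - 115*A^8 - 435*A^4 - 435 - 115*A^-4 - 5*A^-8
  A^0 * (185*d^2 + 66*d^4 + d^6) = A^12 + 72*A^8 + 464*A^4 + 786 + 464*A^-4 + 72*A^-8 + A^-12
  A^-2 * (180*d^3 + 30*d^5) = -30*A^8 - 330*A^4 - 840 - 840*A^-4 - 330*A^-8 - 30*A^-12
  A^-4 * (112*d^4 + 8*d^6) = 8*A^8 + 160*A^4 + 568 + 832*A^-4 + 568*A^-8 + 160*A^-12 + 8*A^-16
  A^-6 * (44*d^5 + d^7) = -A^8 - 51*A^4 - 241 - 475*A^-4 - 475*A^-8 - 241*A^-12 - 51*A^-16 - A^-20
  A^-8 * (10*d^6) = 10*A^4 + 60 + 150*A^-4 + 200*A^-8 + 150*A^-12 + 60*A^-16 + 10*A^-20
  A^-10 * (d^7) = -A^4 - 7 - 21*A^-4 - 35*A^-8 - 35*A^-12 - 21*A^-16 - 7*A^-20 - A^-24
Summing the groups: <K> = A^12 - A^8 + 3*A^4 - 4 + 5*A^-4 - 5*A^-8 + 5*A^-12 - 4*A^-16 + 2*A^-20 - A^-24
Normalise by the writhe: (-A^3)^(-w) = (-A^3)^(-8) = A^-24, so f(A) = A^-24 * <K> = A^-12 - A^-16 + 3*A^-20 - 4*A^-24 + 5*A^-28 - 5*A^-32 + 5*A^-36 - 4*A^-40 + 2*A^-44 - A^-48.
Substitute A = t^(-1/4), i.e. A^e → t^(-e/4): V(t) = -t^12 + 2*t^11 - 4*t^10 + 5*t^9 - 5*t^8 + 5*t^7 - 4*t^6 + 3*t^5 - t^4 + t^3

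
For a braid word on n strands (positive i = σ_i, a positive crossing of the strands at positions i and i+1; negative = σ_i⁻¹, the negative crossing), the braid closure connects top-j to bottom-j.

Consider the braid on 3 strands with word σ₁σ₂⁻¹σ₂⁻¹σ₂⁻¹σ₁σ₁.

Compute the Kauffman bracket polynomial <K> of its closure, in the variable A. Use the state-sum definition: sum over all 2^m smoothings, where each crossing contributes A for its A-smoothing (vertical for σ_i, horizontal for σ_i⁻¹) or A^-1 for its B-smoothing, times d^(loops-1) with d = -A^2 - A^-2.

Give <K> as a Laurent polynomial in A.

-A^12 + A^8 - A^4 + 3 - A^-4 + A^-8 - A^-12

Derivation:
Braid: s1 s2^-1 s2^-1 s2^-1 s1 s1 on 3 strands, 6 crossings.
Writhe w = (#positive) - (#negative) = 3 - 3 = 0.
State-sum expansion of <K>. There are 2^6 = 64 states.
Each crossing splits two ways (0=vertical, 1=horizontal). The state's weight is A^(#A-smoothings - #B-smoothings) * d^(loops - 1).
Tabulate the states by total A-exponent and number of loops L (A-exp: L × count):
  A^6: L=4 ×1
  A^4: L=3 ×6
  A^2: L=2 ×12, L=4 ×3
  A^0: L=1 ×9, L=3 ×10, L=5 ×1
  A^-2: L=2 ×12, L=4 ×3
  A^-4: L=3 ×6
  A^-6: L=4 ×1
Each group contributes A^e * Σ count * d^(L-1):
Powers of d = -A^2 - A^-2: d^2 = A^4 + 2 + A^-4; d^3 = -A^6 - 3*A^2 - 3*A^-2 - A^-6; d^4 = A^8 + 4*A^4 + 6 + 4*A^-4 + A^-8.
  A^6 * (d^3) = -A^12 - 3*A^8 - 3*A^4 - 1
  A^4 * (6*d^2) = 6*A^8 + 12*A^4 + 6
  A^2 * (12*d + 3*d^3) = -3*A^8 - 21*A^4 - 21 - 3*A^-4
  A^0 * (9 + 10*d^2 + d^4) = A^8 + 14*A^4 + 35 + 14*A^-4 + A^-8
  A^-2 * (12*d + 3*d^3) = -3*A^4 - 21 - 21*A^-4 - 3*A^-8
  A^-4 * (6*d^2) = 6 + 12*A^-4 + 6*A^-8
  A^-6 * (d^3) = -1 - 3*A^-4 - 3*A^-8 - A^-12
Summing the groups: <K> = -A^12 + A^8 - A^4 + 3 - A^-4 + A^-8 - A^-12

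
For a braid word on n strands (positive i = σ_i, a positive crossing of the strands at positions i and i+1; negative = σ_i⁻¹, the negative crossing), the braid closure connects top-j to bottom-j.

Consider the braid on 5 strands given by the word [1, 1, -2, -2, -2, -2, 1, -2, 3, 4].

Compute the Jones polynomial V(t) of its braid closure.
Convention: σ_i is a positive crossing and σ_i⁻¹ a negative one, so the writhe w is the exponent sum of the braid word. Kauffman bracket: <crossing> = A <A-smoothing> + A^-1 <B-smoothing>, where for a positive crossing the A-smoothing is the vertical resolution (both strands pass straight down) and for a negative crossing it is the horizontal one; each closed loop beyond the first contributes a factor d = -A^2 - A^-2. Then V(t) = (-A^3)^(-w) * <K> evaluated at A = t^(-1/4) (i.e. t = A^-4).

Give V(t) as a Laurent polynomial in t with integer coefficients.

-t^2 + 2*t - 2 + 4*t^-1 - 4*t^-2 + 4*t^-3 - 3*t^-4 + 2*t^-5 - t^-6

Derivation:
The presented braid s1 s1 s2^-1 s2^-1 s2^-1 s2^-1 s1 s2^-1 s3 s4 on 5 strands reduces by inverse Markov moves (closure unchanged at each step):
  Destabilize: the word has the form β·s4 where s4 occurs only as the final letter (β ∈ B_4); drop it and the last strand → 4 strands.
  Destabilize: the word has the form β·s3 where s3 occurs only as the final letter (β ∈ B_3); drop it and the last strand → 3 strands.
Reduced to β = s1 s1 s2^-1 s2^-1 s2^-1 s2^-1 s1 s2^-1 on 3 strands, 8 crossings.
Compute on β:
Braid: s1 s1 s2^-1 s2^-1 s2^-1 s2^-1 s1 s2^-1 on 3 strands, 8 crossings.
Writhe w = (#positive) - (#negative) = 3 - 5 = -2.
Enumerate smoothing states for the bracket polynomial. There are 2^8 = 256 states.
For each crossing: s=0 is the vertical smoothing, s=1 horizontal. Crossing k contributes A^(sign_k * (1 - 2*s_k)); loop factor d = -A^2 - A^-2.
Tabulate the states by total A-exponent and number of loops L (A-exp: L × count):
  A^8: L=6 ×1
  A^6: L=5 ×8
  A^4: L=4 ×27, L=6 ×1
  A^2: L=3 ×48, L=5 ×8
  A^0: L=2 ×47, L=4 ×22, L=6 ×1
  A^-2: L=1 ×23, L=3 ×29, L=5 ×4
  A^-4: L=2 ×22, L=4 ×6
  A^-6: L=3 ×8
  A^-8: L=4 ×1
Each group contributes A^e * Σ count * d^(L-1):
Powers of d = -A^2 - A^-2: d^2 = A^4 + 2 + A^-4; d^3 = -A^6 - 3*A^2 - 3*A^-2 - A^-6; d^4 = A^8 + 4*A^4 + 6 + 4*A^-4 + A^-8; d^5 = -A^10 - 5*A^6 - 10*A^2 - 10*A^-2 - 5*A^-6 - A^-10.
  A^8 * (d^5) = -A^18 - 5*A^14 - 10*A^10 - 10*A^6 - 5*A^2 - A^-2
  A^6 * (8*d^4) = 8*A^14 + 32*A^10 + 48*A^6 + 32*A^2 + 8*A^-2
  A^4 * (27*d^3 + d^5) = -A^14 - 32*A^10 - 91*A^6 - 91*A^2 - 32*A^-2 - A^-6
  A^2 * (48*d^2 + 8*d^4) = 8*A^10 + 80*A^6 + 144*A^2 + 80*A^-2 + 8*A^-6
  A^0 * (47*d + 22*d^3 + d^5) = -A^10 - 27*A^6 - 123*A^2 - 123*A^-2 - 27*A^-6 - A^-10
  A^-2 * (23 + 29*d^2 + 4*d^4) = 4*A^6 + 45*A^2 + 105*A^-2 + 45*A^-6 + 4*A^-10
  A^-4 * (22*d + 6*d^3) = -6*A^2 - 40*A^-2 - 40*A^-6 - 6*A^-10
  A^-6 * (8*d^2) = 8*A^-2 + 16*A^-6 + 8*A^-10
  A^-8 * (d^3) = -A^-2 - 3*A^-6 - 3*A^-10 - A^-14
Summing the groups: <K> = -A^18 + 2*A^14 - 3*A^10 + 4*A^6 - 4*A^2 + 4*A^-2 - 2*A^-6 + 2*A^-10 - A^-14
Normalise by the writhe: (-A^3)^(-w) = (-A^3)^(2) = A^6, so f(A) = A^6 * <K> = -A^24 + 2*A^20 - 3*A^16 + 4*A^12 - 4*A^8 + 4*A^4 - 2 + 2*A^-4 - A^-8.
Substitute A = t^(-1/4), i.e. A^e → t^(-e/4): V(t) = -t^2 + 2*t - 2 + 4*t^-1 - 4*t^-2 + 4*t^-3 - 3*t^-4 + 2*t^-5 - t^-6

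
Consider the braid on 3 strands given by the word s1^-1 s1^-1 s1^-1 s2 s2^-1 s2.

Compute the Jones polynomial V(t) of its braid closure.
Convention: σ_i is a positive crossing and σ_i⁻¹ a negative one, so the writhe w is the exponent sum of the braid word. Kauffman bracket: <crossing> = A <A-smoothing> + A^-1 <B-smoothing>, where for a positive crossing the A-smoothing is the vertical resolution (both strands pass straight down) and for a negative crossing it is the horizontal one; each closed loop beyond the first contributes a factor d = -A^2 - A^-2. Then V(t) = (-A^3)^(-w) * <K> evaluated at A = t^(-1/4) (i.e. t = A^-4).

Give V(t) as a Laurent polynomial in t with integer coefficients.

t^-1 + t^-3 - t^-4

Derivation:
First cancel adjacent σ_i σ_i⁻¹ pairs (Reidemeister II — same braid, same closure): s1^-1 s1^-1 s1^-1 s2 s2^-1 s2 → s1^-1 s1^-1 s1^-1 s2.
Braid: s1^-1 s1^-1 s1^-1 s2 on 3 strands, 4 crossings.
Writhe w = (#positive) - (#negative) = 1 - 3 = -2.
Enumerate smoothing states for the bracket polynomial. There are 2^4 = 16 states.
Each crossing splits two ways (0=vertical, 1=horizontal). The state's weight is A^(#A-smoothings - #B-smoothings) * d^(loops - 1).
  state 0000: A-exp=-2, loops=3, term = A^-2 * d^2
  state 0001: A-exp=-4, loops=2, term = A^-4 * d^1
  state 0010: A-exp=+0, loops=2, term = A^0 * d^1
  state 0011: A-exp=-2, loops=1, term = A^-2 * d^0
  state 0100: A-exp=+0, loops=2, term = A^0 * d^1
  state 0101: A-exp=-2, loops=1, term = A^-2 * d^0
  state 0110: A-exp=+2, loops=3, term = A^2 * d^2
  state 0111: A-exp=+0, loops=2, term = A^0 * d^1
  state 1000: A-exp=+0, loops=2, term = A^0 * d^1
  state 1001: A-exp=-2, loops=1, term = A^-2 * d^0
  state 1010: A-exp=+2, loops=3, term = A^2 * d^2
  state 1011: A-exp=+0, loops=2, term = A^0 * d^1
  state 1100: A-exp=+2, loops=3, term = A^2 * d^2
  state 1101: A-exp=+0, loops=2, term = A^0 * d^1
  state 1110: A-exp=+4, loops=4, term = A^4 * d^3
  state 1111: A-exp=+2, loops=3, term = A^2 * d^2
Collect the terms by A-exponent (count of states per loop number):
Powers of d = -A^2 - A^-2: d^2 = A^4 + 2 + A^-4; d^3 = -A^6 - 3*A^2 - 3*A^-2 - A^-6.
  A^4 * (d^3) = -A^10 - 3*A^6 - 3*A^2 - A^-2
  A^2 * (4*d^2) = 4*A^6 + 8*A^2 + 4*A^-2
  A^0 * (6*d) = -6*A^2 - 6*A^-2
  A^-2 * (3 + d^2) = A^2 + 5*A^-2 + A^-6
  A^-4 * (d) = -A^-2 - A^-6
Summing the groups: <K> = -A^10 + A^6 + A^-2
Normalise by the writhe: (-A^3)^(-w) = (-A^3)^(2) = A^6, so f(A) = A^6 * <K> = -A^16 + A^12 + A^4.
Substitute A = t^(-1/4), i.e. A^e → t^(-e/4): V(t) = t^-1 + t^-3 - t^-4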